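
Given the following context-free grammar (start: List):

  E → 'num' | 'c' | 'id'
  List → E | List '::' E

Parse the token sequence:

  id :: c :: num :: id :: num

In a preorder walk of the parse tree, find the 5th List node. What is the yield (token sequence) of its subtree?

id

[List [List [List [List [List [E id]] :: [E c]] :: [E num]] :: [E id]] :: [E num]]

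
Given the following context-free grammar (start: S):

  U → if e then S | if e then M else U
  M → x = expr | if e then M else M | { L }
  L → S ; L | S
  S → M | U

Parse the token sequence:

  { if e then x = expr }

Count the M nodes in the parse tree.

[S [M { [L [S [U if e then [S [M x = expr]]]]] }]]

2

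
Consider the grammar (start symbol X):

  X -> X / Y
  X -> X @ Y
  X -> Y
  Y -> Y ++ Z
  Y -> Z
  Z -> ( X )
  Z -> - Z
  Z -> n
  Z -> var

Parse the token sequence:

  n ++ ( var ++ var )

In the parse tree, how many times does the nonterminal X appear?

[X [Y [Y [Z n]] ++ [Z ( [X [Y [Y [Z var]] ++ [Z var]]] )]]]

2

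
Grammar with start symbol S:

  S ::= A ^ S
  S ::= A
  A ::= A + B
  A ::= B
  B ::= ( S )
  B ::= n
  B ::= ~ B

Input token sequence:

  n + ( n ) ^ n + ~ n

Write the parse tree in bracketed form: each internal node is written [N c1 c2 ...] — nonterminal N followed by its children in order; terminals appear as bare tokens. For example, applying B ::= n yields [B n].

S
A ^ S
A + B ^ S
B + B ^ S
n + B ^ S
n + ( S ) ^ S
n + ( A ) ^ S
n + ( B ) ^ S
n + ( n ) ^ S
n + ( n ) ^ A
n + ( n ) ^ A + B
n + ( n ) ^ B + B
n + ( n ) ^ n + B
n + ( n ) ^ n + ~ B
n + ( n ) ^ n + ~ n

[S [A [A [B n]] + [B ( [S [A [B n]]] )]] ^ [S [A [A [B n]] + [B ~ [B n]]]]]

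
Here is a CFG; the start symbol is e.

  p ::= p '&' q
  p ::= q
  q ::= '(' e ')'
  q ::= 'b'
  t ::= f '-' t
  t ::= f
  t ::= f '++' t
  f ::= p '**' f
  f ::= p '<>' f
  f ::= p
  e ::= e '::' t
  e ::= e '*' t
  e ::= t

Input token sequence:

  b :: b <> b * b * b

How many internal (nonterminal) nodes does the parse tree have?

23

[e [e [e [e [t [f [p [q b]]]]] :: [t [f [p [q b]] <> [f [p [q b]]]]]] * [t [f [p [q b]]]]] * [t [f [p [q b]]]]]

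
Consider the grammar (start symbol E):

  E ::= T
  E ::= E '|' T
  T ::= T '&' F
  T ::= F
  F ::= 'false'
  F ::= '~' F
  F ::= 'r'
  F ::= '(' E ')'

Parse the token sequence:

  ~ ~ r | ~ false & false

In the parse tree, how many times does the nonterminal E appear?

[E [E [T [F ~ [F ~ [F r]]]]] | [T [T [F ~ [F false]]] & [F false]]]

2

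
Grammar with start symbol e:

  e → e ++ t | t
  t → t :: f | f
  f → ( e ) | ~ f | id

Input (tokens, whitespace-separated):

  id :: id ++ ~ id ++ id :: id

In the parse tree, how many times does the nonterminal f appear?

6

[e [e [e [t [t [f id]] :: [f id]]] ++ [t [f ~ [f id]]]] ++ [t [t [f id]] :: [f id]]]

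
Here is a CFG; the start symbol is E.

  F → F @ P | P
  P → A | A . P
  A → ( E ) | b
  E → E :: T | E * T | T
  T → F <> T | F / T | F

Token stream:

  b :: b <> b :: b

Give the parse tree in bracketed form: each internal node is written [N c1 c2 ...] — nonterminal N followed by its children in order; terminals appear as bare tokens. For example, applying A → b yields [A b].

[E [E [E [T [F [P [A b]]]]] :: [T [F [P [A b]]] <> [T [F [P [A b]]]]]] :: [T [F [P [A b]]]]]

E
E :: T
E :: T :: T
T :: T :: T
F :: T :: T
P :: T :: T
A :: T :: T
b :: T :: T
b :: F <> T :: T
b :: P <> T :: T
b :: A <> T :: T
b :: b <> T :: T
b :: b <> F :: T
b :: b <> P :: T
b :: b <> A :: T
b :: b <> b :: T
b :: b <> b :: F
b :: b <> b :: P
b :: b <> b :: A
b :: b <> b :: b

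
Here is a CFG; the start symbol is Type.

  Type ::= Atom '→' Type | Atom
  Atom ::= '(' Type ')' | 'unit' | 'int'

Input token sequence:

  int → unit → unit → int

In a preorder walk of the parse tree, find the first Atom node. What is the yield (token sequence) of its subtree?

int

[Type [Atom int] → [Type [Atom unit] → [Type [Atom unit] → [Type [Atom int]]]]]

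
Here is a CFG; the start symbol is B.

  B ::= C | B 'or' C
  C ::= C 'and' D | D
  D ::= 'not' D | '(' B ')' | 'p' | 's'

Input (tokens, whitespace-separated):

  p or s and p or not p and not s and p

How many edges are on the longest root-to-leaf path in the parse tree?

6

[B [B [B [C [D p]]] or [C [C [D s]] and [D p]]] or [C [C [C [D not [D p]]] and [D not [D s]]] and [D p]]]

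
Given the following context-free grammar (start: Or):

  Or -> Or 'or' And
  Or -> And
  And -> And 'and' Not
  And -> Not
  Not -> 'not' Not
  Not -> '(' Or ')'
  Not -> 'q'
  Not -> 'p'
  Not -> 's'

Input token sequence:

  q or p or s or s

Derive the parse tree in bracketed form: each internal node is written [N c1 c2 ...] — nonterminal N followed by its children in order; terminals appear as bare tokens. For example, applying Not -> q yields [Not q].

Or
Or or And
Or or And or And
Or or And or And or And
And or And or And or And
Not or And or And or And
q or And or And or And
q or Not or And or And
q or p or And or And
q or p or Not or And
q or p or s or And
q or p or s or Not
q or p or s or s

[Or [Or [Or [Or [And [Not q]]] or [And [Not p]]] or [And [Not s]]] or [And [Not s]]]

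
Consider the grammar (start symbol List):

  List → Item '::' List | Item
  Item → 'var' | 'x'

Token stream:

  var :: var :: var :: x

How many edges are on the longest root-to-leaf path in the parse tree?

5

[List [Item var] :: [List [Item var] :: [List [Item var] :: [List [Item x]]]]]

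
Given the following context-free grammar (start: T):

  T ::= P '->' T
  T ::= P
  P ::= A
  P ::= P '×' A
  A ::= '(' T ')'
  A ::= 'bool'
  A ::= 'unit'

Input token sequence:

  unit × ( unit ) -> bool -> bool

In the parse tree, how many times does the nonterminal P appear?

[T [P [P [A unit]] × [A ( [T [P [A unit]]] )]] -> [T [P [A bool]] -> [T [P [A bool]]]]]

5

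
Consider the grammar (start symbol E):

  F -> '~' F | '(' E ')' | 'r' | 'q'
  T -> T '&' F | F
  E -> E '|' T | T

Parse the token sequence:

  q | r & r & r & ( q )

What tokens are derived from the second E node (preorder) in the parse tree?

q

[E [E [T [F q]]] | [T [T [T [T [F r]] & [F r]] & [F r]] & [F ( [E [T [F q]]] )]]]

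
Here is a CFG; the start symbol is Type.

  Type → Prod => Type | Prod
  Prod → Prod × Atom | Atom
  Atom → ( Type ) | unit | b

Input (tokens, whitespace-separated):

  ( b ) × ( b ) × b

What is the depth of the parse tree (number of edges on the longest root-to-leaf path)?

[Type [Prod [Prod [Prod [Atom ( [Type [Prod [Atom b]]] )]] × [Atom ( [Type [Prod [Atom b]]] )]] × [Atom b]]]

8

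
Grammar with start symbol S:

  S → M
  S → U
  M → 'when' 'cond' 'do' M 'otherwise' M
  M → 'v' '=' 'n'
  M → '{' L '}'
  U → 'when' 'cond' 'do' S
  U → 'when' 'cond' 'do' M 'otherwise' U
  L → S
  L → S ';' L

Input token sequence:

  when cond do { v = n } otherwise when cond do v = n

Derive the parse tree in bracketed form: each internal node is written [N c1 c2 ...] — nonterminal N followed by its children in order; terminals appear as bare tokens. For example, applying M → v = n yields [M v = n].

S
U
when cond do M otherwise U
when cond do { L } otherwise U
when cond do { S } otherwise U
when cond do { M } otherwise U
when cond do { v = n } otherwise U
when cond do { v = n } otherwise when cond do S
when cond do { v = n } otherwise when cond do M
when cond do { v = n } otherwise when cond do v = n

[S [U when cond do [M { [L [S [M v = n]]] }] otherwise [U when cond do [S [M v = n]]]]]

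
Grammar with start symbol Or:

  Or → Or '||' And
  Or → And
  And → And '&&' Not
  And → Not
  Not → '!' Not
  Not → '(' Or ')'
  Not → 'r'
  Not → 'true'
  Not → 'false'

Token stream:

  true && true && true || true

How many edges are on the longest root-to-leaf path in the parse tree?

6

[Or [Or [And [And [And [Not true]] && [Not true]] && [Not true]]] || [And [Not true]]]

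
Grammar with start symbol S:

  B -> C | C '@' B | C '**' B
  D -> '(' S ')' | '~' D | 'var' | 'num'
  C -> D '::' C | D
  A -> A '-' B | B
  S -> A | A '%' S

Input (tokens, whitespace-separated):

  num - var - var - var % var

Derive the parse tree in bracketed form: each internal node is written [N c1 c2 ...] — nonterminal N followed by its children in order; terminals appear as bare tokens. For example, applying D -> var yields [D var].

S
A % S
A - B % S
A - B - B % S
A - B - B - B % S
B - B - B - B % S
C - B - B - B % S
D - B - B - B % S
num - B - B - B % S
num - C - B - B % S
num - D - B - B % S
num - var - B - B % S
num - var - C - B % S
num - var - D - B % S
num - var - var - B % S
num - var - var - C % S
num - var - var - D % S
num - var - var - var % S
num - var - var - var % A
num - var - var - var % B
num - var - var - var % C
num - var - var - var % D
num - var - var - var % var

[S [A [A [A [A [B [C [D num]]]] - [B [C [D var]]]] - [B [C [D var]]]] - [B [C [D var]]]] % [S [A [B [C [D var]]]]]]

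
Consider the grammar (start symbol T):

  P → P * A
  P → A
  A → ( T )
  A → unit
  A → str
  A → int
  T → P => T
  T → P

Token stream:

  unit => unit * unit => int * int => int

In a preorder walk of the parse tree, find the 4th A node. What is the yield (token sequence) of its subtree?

int

[T [P [A unit]] => [T [P [P [A unit]] * [A unit]] => [T [P [P [A int]] * [A int]] => [T [P [A int]]]]]]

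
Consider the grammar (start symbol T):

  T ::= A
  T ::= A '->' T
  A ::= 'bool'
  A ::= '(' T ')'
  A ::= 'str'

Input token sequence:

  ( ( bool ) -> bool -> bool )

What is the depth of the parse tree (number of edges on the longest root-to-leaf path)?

6

[T [A ( [T [A ( [T [A bool]] )] -> [T [A bool] -> [T [A bool]]]] )]]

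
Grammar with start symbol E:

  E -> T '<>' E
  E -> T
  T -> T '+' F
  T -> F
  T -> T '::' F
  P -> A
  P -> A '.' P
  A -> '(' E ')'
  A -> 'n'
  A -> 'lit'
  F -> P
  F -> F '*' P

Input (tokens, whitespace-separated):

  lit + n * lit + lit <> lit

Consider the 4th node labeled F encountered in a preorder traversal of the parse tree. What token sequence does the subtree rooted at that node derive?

lit

[E [T [T [T [F [P [A lit]]]] + [F [F [P [A n]]] * [P [A lit]]]] + [F [P [A lit]]]] <> [E [T [F [P [A lit]]]]]]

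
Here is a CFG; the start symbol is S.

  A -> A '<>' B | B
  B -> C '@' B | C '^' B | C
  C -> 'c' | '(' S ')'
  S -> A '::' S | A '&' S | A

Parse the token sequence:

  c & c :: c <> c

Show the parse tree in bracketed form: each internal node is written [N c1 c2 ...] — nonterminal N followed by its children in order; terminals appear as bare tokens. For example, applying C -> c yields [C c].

S
A & S
B & S
C & S
c & S
c & A :: S
c & B :: S
c & C :: S
c & c :: S
c & c :: A
c & c :: A <> B
c & c :: B <> B
c & c :: C <> B
c & c :: c <> B
c & c :: c <> C
c & c :: c <> c

[S [A [B [C c]]] & [S [A [B [C c]]] :: [S [A [A [B [C c]]] <> [B [C c]]]]]]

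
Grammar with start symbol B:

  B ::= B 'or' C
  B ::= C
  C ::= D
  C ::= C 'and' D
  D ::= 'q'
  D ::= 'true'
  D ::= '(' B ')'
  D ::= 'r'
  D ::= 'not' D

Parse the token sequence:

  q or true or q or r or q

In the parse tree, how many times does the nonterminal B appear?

[B [B [B [B [B [C [D q]]] or [C [D true]]] or [C [D q]]] or [C [D r]]] or [C [D q]]]

5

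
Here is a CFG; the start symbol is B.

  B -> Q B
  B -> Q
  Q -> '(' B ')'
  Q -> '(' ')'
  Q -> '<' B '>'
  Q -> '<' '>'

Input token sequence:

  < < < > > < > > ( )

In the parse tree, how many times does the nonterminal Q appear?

[B [Q < [B [Q < [B [Q < >]] >] [B [Q < >]]] >] [B [Q ( )]]]

5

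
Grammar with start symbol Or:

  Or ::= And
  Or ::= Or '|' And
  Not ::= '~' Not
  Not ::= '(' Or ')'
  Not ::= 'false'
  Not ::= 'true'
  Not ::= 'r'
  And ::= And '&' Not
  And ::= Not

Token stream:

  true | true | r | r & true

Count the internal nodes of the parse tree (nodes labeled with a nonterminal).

14

[Or [Or [Or [Or [And [Not true]]] | [And [Not true]]] | [And [Not r]]] | [And [And [Not r]] & [Not true]]]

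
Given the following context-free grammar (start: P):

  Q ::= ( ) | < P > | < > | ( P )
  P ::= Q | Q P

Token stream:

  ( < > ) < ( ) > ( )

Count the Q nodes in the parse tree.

5

[P [Q ( [P [Q < >]] )] [P [Q < [P [Q ( )]] >] [P [Q ( )]]]]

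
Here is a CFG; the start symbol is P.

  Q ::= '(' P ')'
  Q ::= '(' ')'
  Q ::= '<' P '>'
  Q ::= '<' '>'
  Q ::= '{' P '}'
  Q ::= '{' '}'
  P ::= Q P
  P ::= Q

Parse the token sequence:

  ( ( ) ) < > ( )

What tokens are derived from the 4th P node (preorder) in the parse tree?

( )

[P [Q ( [P [Q ( )]] )] [P [Q < >] [P [Q ( )]]]]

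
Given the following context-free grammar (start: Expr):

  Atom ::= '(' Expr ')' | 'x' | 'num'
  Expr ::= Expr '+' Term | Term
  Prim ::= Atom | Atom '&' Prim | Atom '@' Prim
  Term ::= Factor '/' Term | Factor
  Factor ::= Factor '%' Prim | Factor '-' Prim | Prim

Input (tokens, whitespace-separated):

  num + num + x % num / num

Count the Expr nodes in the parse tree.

[Expr [Expr [Expr [Term [Factor [Prim [Atom num]]]]] + [Term [Factor [Prim [Atom num]]]]] + [Term [Factor [Factor [Prim [Atom x]]] % [Prim [Atom num]]] / [Term [Factor [Prim [Atom num]]]]]]

3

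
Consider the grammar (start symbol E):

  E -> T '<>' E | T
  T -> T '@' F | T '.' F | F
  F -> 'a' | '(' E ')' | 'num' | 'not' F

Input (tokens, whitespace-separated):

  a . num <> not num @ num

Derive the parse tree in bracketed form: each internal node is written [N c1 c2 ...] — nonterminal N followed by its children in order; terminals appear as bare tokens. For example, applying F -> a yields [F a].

[E [T [T [F a]] . [F num]] <> [E [T [T [F not [F num]]] @ [F num]]]]

E
T <> E
T . F <> E
F . F <> E
a . F <> E
a . num <> E
a . num <> T
a . num <> T @ F
a . num <> F @ F
a . num <> not F @ F
a . num <> not num @ F
a . num <> not num @ num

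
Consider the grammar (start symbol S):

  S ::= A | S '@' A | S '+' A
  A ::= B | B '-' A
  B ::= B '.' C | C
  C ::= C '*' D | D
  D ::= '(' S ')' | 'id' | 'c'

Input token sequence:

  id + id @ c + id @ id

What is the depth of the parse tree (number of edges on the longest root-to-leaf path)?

[S [S [S [S [S [A [B [C [D id]]]]] + [A [B [C [D id]]]]] @ [A [B [C [D c]]]]] + [A [B [C [D id]]]]] @ [A [B [C [D id]]]]]

9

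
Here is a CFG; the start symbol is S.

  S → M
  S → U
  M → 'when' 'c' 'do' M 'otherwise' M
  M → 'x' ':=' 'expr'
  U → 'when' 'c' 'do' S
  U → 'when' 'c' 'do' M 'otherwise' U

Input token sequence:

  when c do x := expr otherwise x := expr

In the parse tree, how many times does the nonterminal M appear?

3

[S [M when c do [M x := expr] otherwise [M x := expr]]]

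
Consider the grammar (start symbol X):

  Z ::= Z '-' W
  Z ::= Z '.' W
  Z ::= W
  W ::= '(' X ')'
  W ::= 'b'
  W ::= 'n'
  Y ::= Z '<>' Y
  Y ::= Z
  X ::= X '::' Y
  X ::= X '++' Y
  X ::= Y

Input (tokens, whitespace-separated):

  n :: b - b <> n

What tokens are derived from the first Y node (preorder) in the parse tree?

[X [X [Y [Z [W n]]]] :: [Y [Z [Z [W b]] - [W b]] <> [Y [Z [W n]]]]]

n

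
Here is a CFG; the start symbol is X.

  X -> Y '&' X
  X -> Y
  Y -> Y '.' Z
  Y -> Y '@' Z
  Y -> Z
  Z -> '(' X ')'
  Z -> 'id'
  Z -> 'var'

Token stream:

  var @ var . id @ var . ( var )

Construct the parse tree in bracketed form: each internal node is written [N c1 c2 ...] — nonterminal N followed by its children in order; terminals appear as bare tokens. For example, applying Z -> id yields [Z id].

[X [Y [Y [Y [Y [Y [Z var]] @ [Z var]] . [Z id]] @ [Z var]] . [Z ( [X [Y [Z var]]] )]]]

X
Y
Y . Z
Y @ Z . Z
Y . Z @ Z . Z
Y @ Z . Z @ Z . Z
Z @ Z . Z @ Z . Z
var @ Z . Z @ Z . Z
var @ var . Z @ Z . Z
var @ var . id @ Z . Z
var @ var . id @ var . Z
var @ var . id @ var . ( X )
var @ var . id @ var . ( Y )
var @ var . id @ var . ( Z )
var @ var . id @ var . ( var )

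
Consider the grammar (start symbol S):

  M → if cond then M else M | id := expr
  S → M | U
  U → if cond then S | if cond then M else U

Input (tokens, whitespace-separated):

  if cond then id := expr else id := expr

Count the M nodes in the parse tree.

3

[S [M if cond then [M id := expr] else [M id := expr]]]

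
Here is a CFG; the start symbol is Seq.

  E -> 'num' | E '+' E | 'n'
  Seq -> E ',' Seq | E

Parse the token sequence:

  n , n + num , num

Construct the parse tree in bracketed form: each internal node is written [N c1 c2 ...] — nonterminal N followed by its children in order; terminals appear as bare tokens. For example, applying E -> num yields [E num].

[Seq [E n] , [Seq [E [E n] + [E num]] , [Seq [E num]]]]

Seq
E , Seq
n , Seq
n , E , Seq
n , E + E , Seq
n , n + E , Seq
n , n + num , Seq
n , n + num , E
n , n + num , num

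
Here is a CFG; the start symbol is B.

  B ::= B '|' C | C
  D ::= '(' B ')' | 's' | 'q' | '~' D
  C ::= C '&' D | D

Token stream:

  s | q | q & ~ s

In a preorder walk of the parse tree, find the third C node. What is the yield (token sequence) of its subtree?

q & ~ s

[B [B [B [C [D s]]] | [C [D q]]] | [C [C [D q]] & [D ~ [D s]]]]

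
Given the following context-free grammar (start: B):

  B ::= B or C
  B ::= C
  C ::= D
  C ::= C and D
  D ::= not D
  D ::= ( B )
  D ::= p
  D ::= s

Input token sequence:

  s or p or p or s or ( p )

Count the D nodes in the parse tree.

6

[B [B [B [B [B [C [D s]]] or [C [D p]]] or [C [D p]]] or [C [D s]]] or [C [D ( [B [C [D p]]] )]]]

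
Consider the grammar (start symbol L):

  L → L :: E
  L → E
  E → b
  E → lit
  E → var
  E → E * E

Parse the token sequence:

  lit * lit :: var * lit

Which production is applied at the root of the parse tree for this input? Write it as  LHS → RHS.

[L [L [E [E lit] * [E lit]]] :: [E [E var] * [E lit]]]

L → L :: E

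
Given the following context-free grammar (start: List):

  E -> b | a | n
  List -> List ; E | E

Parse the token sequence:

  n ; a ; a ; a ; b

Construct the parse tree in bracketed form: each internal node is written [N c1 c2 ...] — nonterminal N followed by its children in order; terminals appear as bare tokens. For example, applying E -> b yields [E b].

[List [List [List [List [List [E n]] ; [E a]] ; [E a]] ; [E a]] ; [E b]]

List
List ; E
List ; E ; E
List ; E ; E ; E
List ; E ; E ; E ; E
E ; E ; E ; E ; E
n ; E ; E ; E ; E
n ; a ; E ; E ; E
n ; a ; a ; E ; E
n ; a ; a ; a ; E
n ; a ; a ; a ; b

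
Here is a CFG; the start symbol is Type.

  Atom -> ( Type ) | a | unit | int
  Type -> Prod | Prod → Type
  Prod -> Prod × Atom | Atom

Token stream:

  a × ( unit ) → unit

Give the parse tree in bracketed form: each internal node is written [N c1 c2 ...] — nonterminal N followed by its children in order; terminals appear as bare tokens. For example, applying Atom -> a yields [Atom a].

Type
Prod → Type
Prod × Atom → Type
Atom × Atom → Type
a × Atom → Type
a × ( Type ) → Type
a × ( Prod ) → Type
a × ( Atom ) → Type
a × ( unit ) → Type
a × ( unit ) → Prod
a × ( unit ) → Atom
a × ( unit ) → unit

[Type [Prod [Prod [Atom a]] × [Atom ( [Type [Prod [Atom unit]]] )]] → [Type [Prod [Atom unit]]]]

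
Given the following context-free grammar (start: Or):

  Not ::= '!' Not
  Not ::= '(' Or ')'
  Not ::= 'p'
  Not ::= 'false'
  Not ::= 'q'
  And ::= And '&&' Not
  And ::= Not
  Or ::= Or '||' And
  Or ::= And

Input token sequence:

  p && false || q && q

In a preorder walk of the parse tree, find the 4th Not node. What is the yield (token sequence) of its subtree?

[Or [Or [And [And [Not p]] && [Not false]]] || [And [And [Not q]] && [Not q]]]

q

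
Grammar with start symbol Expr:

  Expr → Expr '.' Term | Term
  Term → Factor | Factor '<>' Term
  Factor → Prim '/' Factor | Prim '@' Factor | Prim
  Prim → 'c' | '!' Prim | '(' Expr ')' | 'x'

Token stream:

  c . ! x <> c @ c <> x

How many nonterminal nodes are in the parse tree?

17

[Expr [Expr [Term [Factor [Prim c]]]] . [Term [Factor [Prim ! [Prim x]]] <> [Term [Factor [Prim c] @ [Factor [Prim c]]] <> [Term [Factor [Prim x]]]]]]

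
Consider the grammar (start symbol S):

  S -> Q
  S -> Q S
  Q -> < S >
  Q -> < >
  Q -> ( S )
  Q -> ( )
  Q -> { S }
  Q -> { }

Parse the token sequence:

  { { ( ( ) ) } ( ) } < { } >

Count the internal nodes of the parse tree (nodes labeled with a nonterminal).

[S [Q { [S [Q { [S [Q ( [S [Q ( )]] )]] }] [S [Q ( )]]] }] [S [Q < [S [Q { }]] >]]]

14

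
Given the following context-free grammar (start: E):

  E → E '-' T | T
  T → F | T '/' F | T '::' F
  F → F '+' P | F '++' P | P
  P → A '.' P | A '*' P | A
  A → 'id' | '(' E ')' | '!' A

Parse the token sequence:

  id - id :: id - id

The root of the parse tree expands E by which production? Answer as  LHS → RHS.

E → E '-' T

[E [E [E [T [F [P [A id]]]]] - [T [T [F [P [A id]]]] :: [F [P [A id]]]]] - [T [F [P [A id]]]]]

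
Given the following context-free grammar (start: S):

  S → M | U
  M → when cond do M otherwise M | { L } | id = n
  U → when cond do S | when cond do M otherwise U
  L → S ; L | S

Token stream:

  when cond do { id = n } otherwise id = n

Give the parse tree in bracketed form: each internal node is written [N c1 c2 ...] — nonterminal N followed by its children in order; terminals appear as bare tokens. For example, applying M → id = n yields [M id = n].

S
M
when cond do M otherwise M
when cond do { L } otherwise M
when cond do { S } otherwise M
when cond do { M } otherwise M
when cond do { id = n } otherwise M
when cond do { id = n } otherwise id = n

[S [M when cond do [M { [L [S [M id = n]]] }] otherwise [M id = n]]]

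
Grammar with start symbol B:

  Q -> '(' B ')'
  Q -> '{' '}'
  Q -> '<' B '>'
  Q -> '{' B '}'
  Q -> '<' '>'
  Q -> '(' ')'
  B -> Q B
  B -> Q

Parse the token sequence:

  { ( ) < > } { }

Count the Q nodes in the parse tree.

4

[B [Q { [B [Q ( )] [B [Q < >]]] }] [B [Q { }]]]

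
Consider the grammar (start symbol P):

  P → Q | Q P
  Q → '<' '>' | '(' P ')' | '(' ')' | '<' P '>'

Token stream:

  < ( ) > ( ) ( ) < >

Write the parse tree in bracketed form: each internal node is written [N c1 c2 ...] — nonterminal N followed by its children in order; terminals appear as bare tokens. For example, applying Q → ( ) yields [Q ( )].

[P [Q < [P [Q ( )]] >] [P [Q ( )] [P [Q ( )] [P [Q < >]]]]]

P
Q P
< P > P
< Q > P
< ( ) > P
< ( ) > Q P
< ( ) > ( ) P
< ( ) > ( ) Q P
< ( ) > ( ) ( ) P
< ( ) > ( ) ( ) Q
< ( ) > ( ) ( ) < >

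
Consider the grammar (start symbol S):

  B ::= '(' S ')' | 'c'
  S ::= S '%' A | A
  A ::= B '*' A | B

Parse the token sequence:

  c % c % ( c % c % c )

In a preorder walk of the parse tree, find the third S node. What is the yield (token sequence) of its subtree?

c

[S [S [S [A [B c]]] % [A [B c]]] % [A [B ( [S [S [S [A [B c]]] % [A [B c]]] % [A [B c]]] )]]]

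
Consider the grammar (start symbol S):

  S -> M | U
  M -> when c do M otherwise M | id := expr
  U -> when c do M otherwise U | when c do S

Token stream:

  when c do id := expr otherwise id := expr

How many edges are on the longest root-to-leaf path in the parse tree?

[S [M when c do [M id := expr] otherwise [M id := expr]]]

3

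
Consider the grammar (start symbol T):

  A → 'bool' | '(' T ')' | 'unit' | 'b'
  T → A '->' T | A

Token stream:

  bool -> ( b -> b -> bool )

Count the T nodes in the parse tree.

5

[T [A bool] -> [T [A ( [T [A b] -> [T [A b] -> [T [A bool]]]] )]]]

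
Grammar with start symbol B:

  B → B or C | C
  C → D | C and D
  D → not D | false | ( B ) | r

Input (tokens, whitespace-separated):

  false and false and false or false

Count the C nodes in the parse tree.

4

[B [B [C [C [C [D false]] and [D false]] and [D false]]] or [C [D false]]]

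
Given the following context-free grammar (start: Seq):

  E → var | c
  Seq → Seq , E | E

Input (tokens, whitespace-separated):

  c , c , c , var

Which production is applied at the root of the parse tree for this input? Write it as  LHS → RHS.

Seq → Seq , E

[Seq [Seq [Seq [Seq [E c]] , [E c]] , [E c]] , [E var]]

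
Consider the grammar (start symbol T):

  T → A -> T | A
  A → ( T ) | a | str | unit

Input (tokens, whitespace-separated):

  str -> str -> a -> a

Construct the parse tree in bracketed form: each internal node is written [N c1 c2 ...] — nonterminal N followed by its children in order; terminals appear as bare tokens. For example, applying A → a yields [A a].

[T [A str] -> [T [A str] -> [T [A a] -> [T [A a]]]]]

T
A -> T
str -> T
str -> A -> T
str -> str -> T
str -> str -> A -> T
str -> str -> a -> T
str -> str -> a -> A
str -> str -> a -> a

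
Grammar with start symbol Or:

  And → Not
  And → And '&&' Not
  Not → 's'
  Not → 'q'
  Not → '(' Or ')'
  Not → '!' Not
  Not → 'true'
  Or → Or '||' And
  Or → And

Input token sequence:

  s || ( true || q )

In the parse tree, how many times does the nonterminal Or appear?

[Or [Or [And [Not s]]] || [And [Not ( [Or [Or [And [Not true]]] || [And [Not q]]] )]]]

4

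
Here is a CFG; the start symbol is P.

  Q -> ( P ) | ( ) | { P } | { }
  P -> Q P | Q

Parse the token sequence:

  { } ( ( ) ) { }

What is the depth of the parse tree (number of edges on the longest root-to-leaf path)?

5

[P [Q { }] [P [Q ( [P [Q ( )]] )] [P [Q { }]]]]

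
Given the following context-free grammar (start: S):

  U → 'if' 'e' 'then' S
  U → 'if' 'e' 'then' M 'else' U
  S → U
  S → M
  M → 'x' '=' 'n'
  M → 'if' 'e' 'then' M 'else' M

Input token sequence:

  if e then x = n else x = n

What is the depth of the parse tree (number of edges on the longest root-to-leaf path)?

[S [M if e then [M x = n] else [M x = n]]]

3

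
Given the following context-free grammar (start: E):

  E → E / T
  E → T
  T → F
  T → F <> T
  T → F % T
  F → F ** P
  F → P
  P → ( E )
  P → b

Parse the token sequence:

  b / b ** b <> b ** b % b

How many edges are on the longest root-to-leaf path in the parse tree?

[E [E [T [F [P b]]]] / [T [F [F [P b]] ** [P b]] <> [T [F [F [P b]] ** [P b]] % [T [F [P b]]]]]]

6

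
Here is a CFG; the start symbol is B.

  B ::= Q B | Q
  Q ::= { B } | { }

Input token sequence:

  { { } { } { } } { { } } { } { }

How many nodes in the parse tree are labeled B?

8

[B [Q { [B [Q { }] [B [Q { }] [B [Q { }]]]] }] [B [Q { [B [Q { }]] }] [B [Q { }] [B [Q { }]]]]]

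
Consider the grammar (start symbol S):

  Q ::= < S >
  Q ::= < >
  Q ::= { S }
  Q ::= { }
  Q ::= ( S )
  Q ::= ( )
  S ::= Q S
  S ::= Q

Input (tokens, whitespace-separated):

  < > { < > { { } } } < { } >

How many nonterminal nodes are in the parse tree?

[S [Q < >] [S [Q { [S [Q < >] [S [Q { [S [Q { }]] }]]] }] [S [Q < [S [Q { }]] >]]]]

14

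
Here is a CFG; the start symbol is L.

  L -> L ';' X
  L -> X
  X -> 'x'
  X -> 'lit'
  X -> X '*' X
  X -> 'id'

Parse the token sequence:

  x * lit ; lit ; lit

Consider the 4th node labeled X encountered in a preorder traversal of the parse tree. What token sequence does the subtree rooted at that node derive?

[L [L [L [X [X x] * [X lit]]] ; [X lit]] ; [X lit]]

lit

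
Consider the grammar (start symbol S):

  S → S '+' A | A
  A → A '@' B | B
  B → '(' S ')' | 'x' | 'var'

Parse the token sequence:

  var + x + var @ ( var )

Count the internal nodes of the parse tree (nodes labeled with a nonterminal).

14

[S [S [S [A [B var]]] + [A [B x]]] + [A [A [B var]] @ [B ( [S [A [B var]]] )]]]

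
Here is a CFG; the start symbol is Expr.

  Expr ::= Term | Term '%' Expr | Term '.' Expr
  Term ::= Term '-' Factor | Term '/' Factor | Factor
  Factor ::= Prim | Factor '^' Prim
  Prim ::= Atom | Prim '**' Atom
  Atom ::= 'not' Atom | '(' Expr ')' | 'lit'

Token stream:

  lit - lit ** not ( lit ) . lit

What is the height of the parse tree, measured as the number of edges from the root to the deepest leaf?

11

[Expr [Term [Term [Factor [Prim [Atom lit]]]] - [Factor [Prim [Prim [Atom lit]] ** [Atom not [Atom ( [Expr [Term [Factor [Prim [Atom lit]]]]] )]]]]] . [Expr [Term [Factor [Prim [Atom lit]]]]]]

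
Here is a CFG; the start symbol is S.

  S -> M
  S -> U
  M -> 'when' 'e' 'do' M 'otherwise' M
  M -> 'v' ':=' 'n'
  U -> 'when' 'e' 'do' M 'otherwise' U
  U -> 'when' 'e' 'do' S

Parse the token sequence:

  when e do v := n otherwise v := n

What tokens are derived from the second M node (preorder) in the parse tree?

v := n

[S [M when e do [M v := n] otherwise [M v := n]]]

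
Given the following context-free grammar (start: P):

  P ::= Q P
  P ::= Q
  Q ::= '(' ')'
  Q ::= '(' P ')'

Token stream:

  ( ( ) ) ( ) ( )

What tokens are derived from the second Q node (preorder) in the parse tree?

( )

[P [Q ( [P [Q ( )]] )] [P [Q ( )] [P [Q ( )]]]]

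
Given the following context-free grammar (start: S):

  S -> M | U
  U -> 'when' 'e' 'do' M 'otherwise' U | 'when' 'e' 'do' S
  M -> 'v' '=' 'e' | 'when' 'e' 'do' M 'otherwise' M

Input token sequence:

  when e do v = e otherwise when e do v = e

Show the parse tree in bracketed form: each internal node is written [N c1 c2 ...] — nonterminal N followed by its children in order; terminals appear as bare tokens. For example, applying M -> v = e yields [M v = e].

S
U
when e do M otherwise U
when e do v = e otherwise U
when e do v = e otherwise when e do S
when e do v = e otherwise when e do M
when e do v = e otherwise when e do v = e

[S [U when e do [M v = e] otherwise [U when e do [S [M v = e]]]]]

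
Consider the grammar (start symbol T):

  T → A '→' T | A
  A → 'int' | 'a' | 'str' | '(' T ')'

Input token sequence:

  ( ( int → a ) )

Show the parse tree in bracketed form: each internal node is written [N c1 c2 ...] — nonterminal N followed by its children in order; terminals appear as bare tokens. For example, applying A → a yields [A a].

T
A
( T )
( A )
( ( T ) )
( ( A → T ) )
( ( int → T ) )
( ( int → A ) )
( ( int → a ) )

[T [A ( [T [A ( [T [A int] → [T [A a]]] )]] )]]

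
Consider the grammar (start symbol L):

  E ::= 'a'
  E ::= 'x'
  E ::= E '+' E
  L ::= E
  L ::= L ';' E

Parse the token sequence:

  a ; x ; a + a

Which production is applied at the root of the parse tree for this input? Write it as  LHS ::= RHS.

L ::= L ';' E

[L [L [L [E a]] ; [E x]] ; [E [E a] + [E a]]]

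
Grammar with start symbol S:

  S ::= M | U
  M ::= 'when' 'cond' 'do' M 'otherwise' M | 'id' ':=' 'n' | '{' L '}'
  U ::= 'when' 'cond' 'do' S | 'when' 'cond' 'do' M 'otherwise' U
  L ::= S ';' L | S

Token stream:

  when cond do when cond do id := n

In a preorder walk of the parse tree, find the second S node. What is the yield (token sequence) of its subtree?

when cond do id := n

[S [U when cond do [S [U when cond do [S [M id := n]]]]]]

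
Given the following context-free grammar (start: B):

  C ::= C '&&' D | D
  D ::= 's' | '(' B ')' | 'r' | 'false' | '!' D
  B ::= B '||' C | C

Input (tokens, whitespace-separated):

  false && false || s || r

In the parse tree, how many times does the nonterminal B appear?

3

[B [B [B [C [C [D false]] && [D false]]] || [C [D s]]] || [C [D r]]]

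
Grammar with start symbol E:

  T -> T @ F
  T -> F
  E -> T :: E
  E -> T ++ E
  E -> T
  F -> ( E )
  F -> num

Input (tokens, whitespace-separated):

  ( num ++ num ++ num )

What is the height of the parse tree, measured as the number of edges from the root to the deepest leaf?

[E [T [F ( [E [T [F num]] ++ [E [T [F num]] ++ [E [T [F num]]]]] )]]]

8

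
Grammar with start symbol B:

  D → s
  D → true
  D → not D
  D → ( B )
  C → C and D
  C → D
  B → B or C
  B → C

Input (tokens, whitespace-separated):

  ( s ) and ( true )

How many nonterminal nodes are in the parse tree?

11

[B [C [C [D ( [B [C [D s]]] )]] and [D ( [B [C [D true]]] )]]]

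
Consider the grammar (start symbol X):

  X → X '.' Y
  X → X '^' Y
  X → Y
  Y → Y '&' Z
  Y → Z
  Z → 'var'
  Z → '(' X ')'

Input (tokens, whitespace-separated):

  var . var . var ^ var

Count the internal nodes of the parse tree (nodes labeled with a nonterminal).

[X [X [X [X [Y [Z var]]] . [Y [Z var]]] . [Y [Z var]]] ^ [Y [Z var]]]

12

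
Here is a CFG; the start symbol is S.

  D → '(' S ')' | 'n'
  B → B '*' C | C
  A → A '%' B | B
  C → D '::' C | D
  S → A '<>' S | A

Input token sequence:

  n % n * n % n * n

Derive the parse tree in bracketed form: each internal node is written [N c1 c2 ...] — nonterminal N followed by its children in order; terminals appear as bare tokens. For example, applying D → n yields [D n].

[S [A [A [A [B [C [D n]]]] % [B [B [C [D n]]] * [C [D n]]]] % [B [B [C [D n]]] * [C [D n]]]]]

S
A
A % B
A % B % B
B % B % B
C % B % B
D % B % B
n % B % B
n % B * C % B
n % C * C % B
n % D * C % B
n % n * C % B
n % n * D % B
n % n * n % B
n % n * n % B * C
n % n * n % C * C
n % n * n % D * C
n % n * n % n * C
n % n * n % n * D
n % n * n % n * n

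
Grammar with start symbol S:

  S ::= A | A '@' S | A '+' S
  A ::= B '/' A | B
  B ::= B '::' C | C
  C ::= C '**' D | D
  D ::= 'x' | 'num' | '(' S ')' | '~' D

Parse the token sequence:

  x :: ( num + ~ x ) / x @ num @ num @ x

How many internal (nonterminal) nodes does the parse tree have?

[S [A [B [B [C [D x]]] :: [C [D ( [S [A [B [C [D num]]]] + [S [A [B [C [D ~ [D x]]]]]]] )]]] / [A [B [C [D x]]]]] @ [S [A [B [C [D num]]]] @ [S [A [B [C [D num]]]] @ [S [A [B [C [D x]]]]]]]]

38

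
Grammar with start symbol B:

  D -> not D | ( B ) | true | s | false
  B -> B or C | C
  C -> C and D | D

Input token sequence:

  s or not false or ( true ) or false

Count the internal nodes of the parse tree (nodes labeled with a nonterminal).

16

[B [B [B [B [C [D s]]] or [C [D not [D false]]]] or [C [D ( [B [C [D true]]] )]]] or [C [D false]]]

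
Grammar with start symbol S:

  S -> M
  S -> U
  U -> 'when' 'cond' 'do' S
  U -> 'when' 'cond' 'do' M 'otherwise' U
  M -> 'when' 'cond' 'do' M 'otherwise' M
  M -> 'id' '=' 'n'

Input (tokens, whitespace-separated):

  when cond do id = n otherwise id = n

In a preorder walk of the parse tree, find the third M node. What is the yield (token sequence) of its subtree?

[S [M when cond do [M id = n] otherwise [M id = n]]]

id = n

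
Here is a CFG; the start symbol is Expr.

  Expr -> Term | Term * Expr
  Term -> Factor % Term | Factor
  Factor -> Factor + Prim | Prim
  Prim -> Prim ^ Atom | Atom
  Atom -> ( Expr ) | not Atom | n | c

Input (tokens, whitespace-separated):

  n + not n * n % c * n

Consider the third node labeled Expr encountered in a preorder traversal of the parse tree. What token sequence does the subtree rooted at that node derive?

n

[Expr [Term [Factor [Factor [Prim [Atom n]]] + [Prim [Atom not [Atom n]]]]] * [Expr [Term [Factor [Prim [Atom n]]] % [Term [Factor [Prim [Atom c]]]]] * [Expr [Term [Factor [Prim [Atom n]]]]]]]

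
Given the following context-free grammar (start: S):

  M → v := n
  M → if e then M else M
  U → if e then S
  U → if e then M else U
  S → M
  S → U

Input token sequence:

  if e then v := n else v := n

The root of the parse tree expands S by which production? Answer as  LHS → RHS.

[S [M if e then [M v := n] else [M v := n]]]

S → M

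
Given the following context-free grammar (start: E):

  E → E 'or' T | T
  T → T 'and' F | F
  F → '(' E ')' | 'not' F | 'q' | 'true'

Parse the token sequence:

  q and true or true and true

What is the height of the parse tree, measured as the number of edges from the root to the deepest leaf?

5

[E [E [T [T [F q]] and [F true]]] or [T [T [F true]] and [F true]]]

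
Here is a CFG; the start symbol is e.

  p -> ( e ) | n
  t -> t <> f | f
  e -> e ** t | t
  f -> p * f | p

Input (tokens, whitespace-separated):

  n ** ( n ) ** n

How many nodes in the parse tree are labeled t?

4

[e [e [e [t [f [p n]]]] ** [t [f [p ( [e [t [f [p n]]]] )]]]] ** [t [f [p n]]]]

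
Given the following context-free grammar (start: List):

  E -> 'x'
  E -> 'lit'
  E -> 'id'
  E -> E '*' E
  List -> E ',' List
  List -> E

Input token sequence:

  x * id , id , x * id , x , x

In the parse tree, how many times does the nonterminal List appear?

5

[List [E [E x] * [E id]] , [List [E id] , [List [E [E x] * [E id]] , [List [E x] , [List [E x]]]]]]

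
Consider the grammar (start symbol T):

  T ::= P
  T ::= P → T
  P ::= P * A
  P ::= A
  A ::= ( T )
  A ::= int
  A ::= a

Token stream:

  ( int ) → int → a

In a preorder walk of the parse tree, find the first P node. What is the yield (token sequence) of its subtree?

( int )

[T [P [A ( [T [P [A int]]] )]] → [T [P [A int]] → [T [P [A a]]]]]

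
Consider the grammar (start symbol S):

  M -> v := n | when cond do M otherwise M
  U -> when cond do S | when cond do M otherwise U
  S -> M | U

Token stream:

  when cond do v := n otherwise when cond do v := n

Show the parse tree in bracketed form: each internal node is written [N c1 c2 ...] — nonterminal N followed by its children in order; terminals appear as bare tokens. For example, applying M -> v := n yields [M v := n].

[S [U when cond do [M v := n] otherwise [U when cond do [S [M v := n]]]]]

S
U
when cond do M otherwise U
when cond do v := n otherwise U
when cond do v := n otherwise when cond do S
when cond do v := n otherwise when cond do M
when cond do v := n otherwise when cond do v := n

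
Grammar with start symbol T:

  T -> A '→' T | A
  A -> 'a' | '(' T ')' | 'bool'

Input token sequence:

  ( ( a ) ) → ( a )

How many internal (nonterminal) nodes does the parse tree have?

10

[T [A ( [T [A ( [T [A a]] )]] )] → [T [A ( [T [A a]] )]]]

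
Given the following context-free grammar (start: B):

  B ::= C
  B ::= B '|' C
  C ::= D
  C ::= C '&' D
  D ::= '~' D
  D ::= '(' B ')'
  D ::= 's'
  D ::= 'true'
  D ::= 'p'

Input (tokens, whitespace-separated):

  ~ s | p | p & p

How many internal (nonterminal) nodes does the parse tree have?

12

[B [B [B [C [D ~ [D s]]]] | [C [D p]]] | [C [C [D p]] & [D p]]]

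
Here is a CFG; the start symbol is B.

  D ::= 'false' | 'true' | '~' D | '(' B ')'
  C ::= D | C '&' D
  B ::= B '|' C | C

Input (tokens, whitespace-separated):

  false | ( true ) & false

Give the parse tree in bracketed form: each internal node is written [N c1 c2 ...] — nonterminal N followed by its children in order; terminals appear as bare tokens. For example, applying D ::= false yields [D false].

B
B | C
C | C
D | C
false | C
false | C & D
false | D & D
false | ( B ) & D
false | ( C ) & D
false | ( D ) & D
false | ( true ) & D
false | ( true ) & false

[B [B [C [D false]]] | [C [C [D ( [B [C [D true]]] )]] & [D false]]]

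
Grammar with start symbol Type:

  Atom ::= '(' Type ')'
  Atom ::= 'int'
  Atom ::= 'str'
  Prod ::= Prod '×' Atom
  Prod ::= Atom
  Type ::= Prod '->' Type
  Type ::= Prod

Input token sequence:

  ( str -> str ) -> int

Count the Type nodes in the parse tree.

[Type [Prod [Atom ( [Type [Prod [Atom str]] -> [Type [Prod [Atom str]]]] )]] -> [Type [Prod [Atom int]]]]

4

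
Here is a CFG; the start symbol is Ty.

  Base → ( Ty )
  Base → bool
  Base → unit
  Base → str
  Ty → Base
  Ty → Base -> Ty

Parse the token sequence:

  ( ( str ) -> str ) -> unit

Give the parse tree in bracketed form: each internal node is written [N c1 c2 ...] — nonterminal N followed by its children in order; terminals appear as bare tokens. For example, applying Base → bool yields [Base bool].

Ty
Base -> Ty
( Ty ) -> Ty
( Base -> Ty ) -> Ty
( ( Ty ) -> Ty ) -> Ty
( ( Base ) -> Ty ) -> Ty
( ( str ) -> Ty ) -> Ty
( ( str ) -> Base ) -> Ty
( ( str ) -> str ) -> Ty
( ( str ) -> str ) -> Base
( ( str ) -> str ) -> unit

[Ty [Base ( [Ty [Base ( [Ty [Base str]] )] -> [Ty [Base str]]] )] -> [Ty [Base unit]]]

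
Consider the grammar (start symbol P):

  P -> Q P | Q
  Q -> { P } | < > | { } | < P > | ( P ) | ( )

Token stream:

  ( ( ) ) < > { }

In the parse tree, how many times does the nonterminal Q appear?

[P [Q ( [P [Q ( )]] )] [P [Q < >] [P [Q { }]]]]

4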